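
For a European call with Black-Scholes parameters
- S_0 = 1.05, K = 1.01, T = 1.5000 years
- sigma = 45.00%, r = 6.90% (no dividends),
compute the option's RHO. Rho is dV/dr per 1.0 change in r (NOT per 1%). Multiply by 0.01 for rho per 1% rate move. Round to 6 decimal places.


Answer: Rho = 0.673592

Derivation:
d1 = 0.5338342344; d2 = -0.0173009578
phi(d1) = 0.3459614148; exp(-qT) = 1.0000000000; exp(-rT) = 0.9016760227
N(d2) = 0.4930982608
Rho = K*T*exp(-rT)*N(d2) = 1.0100 * 1.5000 * 0.9016760227 * 0.4930982608 = 0.673592


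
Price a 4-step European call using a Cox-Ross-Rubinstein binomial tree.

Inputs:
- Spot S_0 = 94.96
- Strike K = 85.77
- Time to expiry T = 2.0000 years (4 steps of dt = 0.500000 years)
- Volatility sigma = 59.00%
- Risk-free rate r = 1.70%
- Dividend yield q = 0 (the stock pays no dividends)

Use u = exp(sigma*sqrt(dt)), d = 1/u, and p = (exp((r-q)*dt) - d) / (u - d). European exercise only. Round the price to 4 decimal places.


Answer: Price = V(0,0) = 34.7740

Derivation:
dt = T/N = 0.500000
u = exp(sigma*sqrt(dt)) = 1.517695; d = 1/u = 0.658894
p = (exp((r-q)*dt) - d) / (u - d) = 0.407128
Discount per step: exp(-r*dt) = 0.991536
Stock lattice S(k, i) with i counting down-moves:
  k=0: S(0,0) = 94.9600
  k=1: S(1,0) = 144.1204; S(1,1) = 62.5685
  k=2: S(2,0) = 218.7308; S(2,1) = 94.9600; S(2,2) = 41.2260
  k=3: S(3,0) = 331.9667; S(3,1) = 144.1204; S(3,2) = 62.5685; S(3,3) = 27.1636
  k=4: S(4,0) = 503.8244; S(4,1) = 218.7308; S(4,2) = 94.9600; S(4,3) = 41.2260; S(4,4) = 17.8979
Terminal payoffs V(N, i) = max(S_T - K, 0):
  V(4,0) = 418.054379; V(4,1) = 132.960800; V(4,2) = 9.190000; V(4,3) = 0.000000; V(4,4) = 0.000000
Backward induction: V(k, i) = exp(-r*dt) * [p * V(k+1, i) + (1-p) * V(k+1, i+1)].
  V(3,0) = exp(-r*dt) * [p*418.054379 + (1-p)*132.960800] = 246.922685
  V(3,1) = exp(-r*dt) * [p*132.960800 + (1-p)*9.190000] = 59.076311
  V(3,2) = exp(-r*dt) * [p*9.190000 + (1-p)*0.000000] = 3.709841
  V(3,3) = exp(-r*dt) * [p*0.000000 + (1-p)*0.000000] = 0.000000
  V(2,0) = exp(-r*dt) * [p*246.922685 + (1-p)*59.076311] = 134.406567
  V(2,1) = exp(-r*dt) * [p*59.076311 + (1-p)*3.709841] = 26.028911
  V(2,2) = exp(-r*dt) * [p*3.709841 + (1-p)*0.000000] = 1.497598
  V(1,0) = exp(-r*dt) * [p*134.406567 + (1-p)*26.028911] = 69.558756
  V(1,1) = exp(-r*dt) * [p*26.028911 + (1-p)*1.497598] = 11.387782
  V(0,0) = exp(-r*dt) * [p*69.558756 + (1-p)*11.387782] = 34.773994


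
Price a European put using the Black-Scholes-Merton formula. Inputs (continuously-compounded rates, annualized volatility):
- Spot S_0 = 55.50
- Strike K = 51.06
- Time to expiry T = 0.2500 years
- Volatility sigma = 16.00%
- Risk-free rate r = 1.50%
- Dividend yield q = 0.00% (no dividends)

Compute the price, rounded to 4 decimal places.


d1 = (ln(S/K) + (r - q + 0.5*sigma^2) * T) / (sigma * sqrt(T)) = 1.12914511
d2 = d1 - sigma * sqrt(T) = 1.04914511
exp(-rT) = 0.99625702; exp(-qT) = 1.00000000
P = K * exp(-rT) * N(-d2) - S_0 * exp(-qT) * N(-d1)
N(-d1) = 0.12941831; N(-d2) = 0.14705567
P = 51.0600 * 0.99625702 * 0.14705567 - 55.5000 * 1.00000000 * 0.12941831 = 0.2978

Answer: Price = 0.2978


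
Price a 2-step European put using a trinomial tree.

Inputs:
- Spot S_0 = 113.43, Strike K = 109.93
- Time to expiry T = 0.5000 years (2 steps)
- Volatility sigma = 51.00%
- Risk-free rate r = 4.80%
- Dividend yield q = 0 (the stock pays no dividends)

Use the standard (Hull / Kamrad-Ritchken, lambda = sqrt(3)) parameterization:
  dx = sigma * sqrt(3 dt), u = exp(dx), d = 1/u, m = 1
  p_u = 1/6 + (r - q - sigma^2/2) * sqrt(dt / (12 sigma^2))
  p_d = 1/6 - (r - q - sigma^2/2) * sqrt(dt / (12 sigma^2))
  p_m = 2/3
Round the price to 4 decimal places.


Answer: Price = V(0,0) = 11.3645

Derivation:
dt = T/N = 0.250000; dx = sigma*sqrt(3*dt) = 0.441673
u = exp(dx) = 1.555307; d = 1/u = 0.642960
p_u = 0.143445, p_m = 0.666667, p_d = 0.189888
Discount per step: exp(-r*dt) = 0.988072
Stock lattice S(k, j) with j the centered position index:
  k=0: S(0,+0) = 113.4300
  k=1: S(1,-1) = 72.9309; S(1,+0) = 113.4300; S(1,+1) = 176.4185
  k=2: S(2,-2) = 46.8917; S(2,-1) = 72.9309; S(2,+0) = 113.4300; S(2,+1) = 176.4185; S(2,+2) = 274.3849
Terminal payoffs V(N, j) = max(K - S_T, 0):
  V(2,-2) = 63.038332; V(2,-1) = 36.999061; V(2,+0) = 0.000000; V(2,+1) = 0.000000; V(2,+2) = 0.000000
Backward induction: V(k, j) = exp(-r*dt) * [p_u * V(k+1, j+1) + p_m * V(k+1, j) + p_d * V(k+1, j-1)]
  V(1,-1) = exp(-r*dt) * [p_u*0.000000 + p_m*36.999061 + p_d*63.038332] = 36.199258
  V(1,+0) = exp(-r*dt) * [p_u*0.000000 + p_m*0.000000 + p_d*36.999061] = 6.941875
  V(1,+1) = exp(-r*dt) * [p_u*0.000000 + p_m*0.000000 + p_d*0.000000] = 0.000000
  V(0,+0) = exp(-r*dt) * [p_u*0.000000 + p_m*6.941875 + p_d*36.199258] = 11.364527


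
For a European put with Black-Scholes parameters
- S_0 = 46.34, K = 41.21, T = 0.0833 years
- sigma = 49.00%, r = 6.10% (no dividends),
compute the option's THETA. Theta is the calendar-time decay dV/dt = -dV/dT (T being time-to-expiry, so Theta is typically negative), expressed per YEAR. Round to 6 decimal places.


Answer: Theta = -9.590757

Derivation:
d1 = 0.9362443540; d2 = 0.7948218311
phi(d1) = 0.2573765018; exp(-qT) = 1.0000000000; exp(-rT) = 0.9949315880
Theta = -S*exp(-qT)*phi(d1)*sigma/(2*sqrt(T)) + r*K*exp(-rT)*N(-d2) - q*S*exp(-qT)*N(-d1)
N(-d1) = 0.1745736957; N(-d2) = 0.2133585750; sqrt(T) = 0.2886173938
Term 1 = -46.3400 * 1.0000000000 * 0.2573765018 * 0.4900 / (2 * 0.2886173938) = -10.1243816231
Term 2 = 0.0610 * 41.2100 * 0.9949315880 * 0.2133585750 = 0.5336245125
Term 3 = 0 (no dividend yield, q = 0)
Theta = -10.1243816231 + (0.5336245125) + (0.0000000000) = -9.590757


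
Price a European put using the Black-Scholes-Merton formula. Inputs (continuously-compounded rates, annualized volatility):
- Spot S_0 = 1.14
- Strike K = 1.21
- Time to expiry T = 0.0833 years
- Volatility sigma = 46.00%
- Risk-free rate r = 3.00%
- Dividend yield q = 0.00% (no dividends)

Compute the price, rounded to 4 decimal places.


Answer: Price = 0.1012

Derivation:
d1 = (ln(S/K) + (r - q + 0.5*sigma^2) * T) / (sigma * sqrt(T)) = -0.36365247
d2 = d1 - sigma * sqrt(T) = -0.49641647
exp(-rT) = 0.99750412; exp(-qT) = 1.00000000
P = K * exp(-rT) * N(-d2) - S_0 * exp(-qT) * N(-d1)
N(-d1) = 0.64194123; N(-d2) = 0.69019970
P = 1.2100 * 0.99750412 * 0.69019970 - 1.1400 * 1.00000000 * 0.64194123 = 0.1012


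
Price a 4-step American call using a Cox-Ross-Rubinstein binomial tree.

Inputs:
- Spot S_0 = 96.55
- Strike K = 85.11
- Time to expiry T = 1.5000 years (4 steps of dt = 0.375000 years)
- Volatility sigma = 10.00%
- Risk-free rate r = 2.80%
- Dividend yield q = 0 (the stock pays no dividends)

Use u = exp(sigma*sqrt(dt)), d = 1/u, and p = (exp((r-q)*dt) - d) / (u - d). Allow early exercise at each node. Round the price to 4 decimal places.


Answer: Price = V(0,0) = 15.2508

Derivation:
dt = T/N = 0.375000
u = exp(sigma*sqrt(dt)) = 1.063151; d = 1/u = 0.940600
p = (exp((r-q)*dt) - d) / (u - d) = 0.570825
Discount per step: exp(-r*dt) = 0.989555
Stock lattice S(k, i) with i counting down-moves:
  k=0: S(0,0) = 96.5500
  k=1: S(1,0) = 102.6472; S(1,1) = 90.8149
  k=2: S(2,0) = 109.1295; S(2,1) = 96.5500; S(2,2) = 85.4205
  k=3: S(3,0) = 116.0212; S(3,1) = 102.6472; S(3,2) = 90.8149; S(3,3) = 80.3466
  k=4: S(4,0) = 123.3480; S(4,1) = 109.1295; S(4,2) = 96.5500; S(4,3) = 85.4205; S(4,4) = 75.5740
Terminal payoffs V(N, i) = max(S_T - K, 0):
  V(4,0) = 38.238044; V(4,1) = 24.019527; V(4,2) = 11.440000; V(4,3) = 0.310534; V(4,4) = 0.000000
Backward induction: V(k, i) = exp(-r*dt) * [p * V(k+1, i) + (1-p) * V(k+1, i+1)]; then take max(V_cont, immediate exercise) for American.
  V(3,0) = exp(-r*dt) * [p*38.238044 + (1-p)*24.019527] = 31.800157; exercise = 30.911178; V(3,0) = max -> 31.800157
  V(3,1) = exp(-r*dt) * [p*24.019527 + (1-p)*11.440000] = 18.426219; exercise = 17.537240; V(3,1) = max -> 18.426219
  V(3,2) = exp(-r*dt) * [p*11.440000 + (1-p)*0.310534] = 6.593916; exercise = 5.704936; V(3,2) = max -> 6.593916
  V(3,3) = exp(-r*dt) * [p*0.310534 + (1-p)*0.000000] = 0.175409; exercise = 0.000000; V(3,3) = max -> 0.175409
  V(2,0) = exp(-r*dt) * [p*31.800157 + (1-p)*18.426219] = 25.788201; exercise = 24.019527; V(2,0) = max -> 25.788201
  V(2,1) = exp(-r*dt) * [p*18.426219 + (1-p)*6.593916] = 13.208674; exercise = 11.440000; V(2,1) = max -> 13.208674
  V(2,2) = exp(-r*dt) * [p*6.593916 + (1-p)*0.175409] = 3.799155; exercise = 0.310534; V(2,2) = max -> 3.799155
  V(1,0) = exp(-r*dt) * [p*25.788201 + (1-p)*13.208674] = 20.176419; exercise = 17.537240; V(1,0) = max -> 20.176419
  V(1,1) = exp(-r*dt) * [p*13.208674 + (1-p)*3.799155] = 9.074563; exercise = 5.704936; V(1,1) = max -> 9.074563
  V(0,0) = exp(-r*dt) * [p*20.176419 + (1-p)*9.074563] = 15.250808; exercise = 11.440000; V(0,0) = max -> 15.250808


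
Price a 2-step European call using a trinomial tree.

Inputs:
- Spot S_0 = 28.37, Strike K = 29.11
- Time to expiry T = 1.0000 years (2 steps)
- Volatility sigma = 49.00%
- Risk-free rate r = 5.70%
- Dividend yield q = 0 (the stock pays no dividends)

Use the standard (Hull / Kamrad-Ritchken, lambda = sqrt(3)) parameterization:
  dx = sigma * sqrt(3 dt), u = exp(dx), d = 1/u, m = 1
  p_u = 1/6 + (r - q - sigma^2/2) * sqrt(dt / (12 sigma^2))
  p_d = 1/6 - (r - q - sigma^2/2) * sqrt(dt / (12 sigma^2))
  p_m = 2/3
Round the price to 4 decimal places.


Answer: Price = V(0,0) = 5.2069

Derivation:
dt = T/N = 0.500000; dx = sigma*sqrt(3*dt) = 0.600125
u = exp(dx) = 1.822347; d = 1/u = 0.548743
p_u = 0.140401, p_m = 0.666667, p_d = 0.192932
Discount per step: exp(-r*dt) = 0.971902
Stock lattice S(k, j) with j the centered position index:
  k=0: S(0,+0) = 28.3700
  k=1: S(1,-1) = 15.5678; S(1,+0) = 28.3700; S(1,+1) = 51.7000
  k=2: S(2,-2) = 8.5427; S(2,-1) = 15.5678; S(2,+0) = 28.3700; S(2,+1) = 51.7000; S(2,+2) = 94.2153
Terminal payoffs V(N, j) = max(S_T - K, 0):
  V(2,-2) = 0.000000; V(2,-1) = 0.000000; V(2,+0) = 0.000000; V(2,+1) = 22.589972; V(2,+2) = 65.105266
Backward induction: V(k, j) = exp(-r*dt) * [p_u * V(k+1, j+1) + p_m * V(k+1, j) + p_d * V(k+1, j-1)]
  V(1,-1) = exp(-r*dt) * [p_u*0.000000 + p_m*0.000000 + p_d*0.000000] = 0.000000
  V(1,+0) = exp(-r*dt) * [p_u*22.589972 + p_m*0.000000 + p_d*0.000000] = 3.082545
  V(1,+1) = exp(-r*dt) * [p_u*65.105266 + p_m*22.589972 + p_d*0.000000] = 23.520857
  V(0,+0) = exp(-r*dt) * [p_u*23.520857 + p_m*3.082545 + p_d*0.000000] = 5.206859


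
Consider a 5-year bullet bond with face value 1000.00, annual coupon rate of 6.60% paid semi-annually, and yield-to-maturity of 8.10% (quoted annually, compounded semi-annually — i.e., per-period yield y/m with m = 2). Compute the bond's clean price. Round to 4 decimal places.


Coupon per period c = face * coupon_rate / m = 33.000000
Periods per year m = 2; per-period yield y/m = 0.040500
Number of cashflows N = 10
Cashflows (t years, CF_t, discount factor 1/(1+y/m)^(m*t), PV):
  t = 0.5000: CF_t = 33.000000, DF = 0.961076, PV = 31.715521
  t = 1.0000: CF_t = 33.000000, DF = 0.923668, PV = 30.481039
  t = 1.5000: CF_t = 33.000000, DF = 0.887715, PV = 29.294608
  t = 2.0000: CF_t = 33.000000, DF = 0.853162, PV = 28.154356
  t = 2.5000: CF_t = 33.000000, DF = 0.819954, PV = 27.058488
  t = 3.0000: CF_t = 33.000000, DF = 0.788039, PV = 26.005274
  t = 3.5000: CF_t = 33.000000, DF = 0.757365, PV = 24.993055
  t = 4.0000: CF_t = 33.000000, DF = 0.727886, PV = 24.020236
  t = 4.5000: CF_t = 33.000000, DF = 0.699554, PV = 23.085282
  t = 5.0000: CF_t = 1033.000000, DF = 0.672325, PV = 694.511555
Price P = sum_t PV_t = 939.319414

Answer: Price = 939.3194


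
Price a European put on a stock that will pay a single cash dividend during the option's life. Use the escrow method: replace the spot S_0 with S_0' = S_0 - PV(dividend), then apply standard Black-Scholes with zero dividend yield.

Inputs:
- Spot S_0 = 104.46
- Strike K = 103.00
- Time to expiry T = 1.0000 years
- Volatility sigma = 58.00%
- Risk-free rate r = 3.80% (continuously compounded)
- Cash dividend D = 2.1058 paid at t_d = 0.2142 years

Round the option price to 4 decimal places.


Answer: Price = 21.4209

Derivation:
PV(D) = D * exp(-r * t_d) = 2.1058 * 0.99189344 = 2.08872920
S_0' = S_0 - PV(D) = 104.4600 - 2.08872920 = 102.37127080
d1 = (ln(S_0'/K) + (r + sigma^2/2)*T) / (sigma*sqrt(T)) = 0.34496056
d2 = d1 - sigma*sqrt(T) = -0.23503944
exp(-rT) = 0.96271294
N(-d1) = 0.36506201; N(-d2) = 0.59291094
P = K * exp(-rT) * N(-d2) - S_0' * N(-d1) = 103.0000 * 0.96271294 * 0.59291094 - 102.37127080 * 0.36506201 = 21.4209


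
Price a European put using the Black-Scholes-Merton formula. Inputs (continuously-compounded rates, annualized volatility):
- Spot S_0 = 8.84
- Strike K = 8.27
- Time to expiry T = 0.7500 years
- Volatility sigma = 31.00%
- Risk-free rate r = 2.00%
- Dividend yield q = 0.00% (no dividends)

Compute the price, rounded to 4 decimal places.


d1 = (ln(S/K) + (r - q + 0.5*sigma^2) * T) / (sigma * sqrt(T)) = 0.43837598
d2 = d1 - sigma * sqrt(T) = 0.16990810
exp(-rT) = 0.98511194; exp(-qT) = 1.00000000
P = K * exp(-rT) * N(-d2) - S_0 * exp(-qT) * N(-d1)
N(-d1) = 0.33055688; N(-d2) = 0.43254120
P = 8.2700 * 0.98511194 * 0.43254120 - 8.8400 * 1.00000000 * 0.33055688 = 0.6017

Answer: Price = 0.6017


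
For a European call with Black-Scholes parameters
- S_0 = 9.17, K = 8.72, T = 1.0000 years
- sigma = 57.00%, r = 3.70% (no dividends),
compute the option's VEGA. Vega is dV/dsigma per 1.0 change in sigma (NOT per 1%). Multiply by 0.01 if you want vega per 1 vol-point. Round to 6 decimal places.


Answer: Vega = 3.323418

Derivation:
d1 = 0.4381895585; d2 = -0.1318104415
phi(d1) = 0.3624228780; exp(-qT) = 1.0000000000; exp(-rT) = 0.9636761353
Vega = S * exp(-qT) * phi(d1) * sqrt(T) = 9.1700 * 1.0000000000 * 0.3624228780 * 1.0000000000 = 3.323418


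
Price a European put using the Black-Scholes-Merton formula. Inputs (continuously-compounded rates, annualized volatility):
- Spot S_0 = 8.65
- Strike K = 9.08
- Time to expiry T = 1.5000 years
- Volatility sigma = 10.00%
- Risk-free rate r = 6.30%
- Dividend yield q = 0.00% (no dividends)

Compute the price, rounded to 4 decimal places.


d1 = (ln(S/K) + (r - q + 0.5*sigma^2) * T) / (sigma * sqrt(T)) = 0.43670424
d2 = d1 - sigma * sqrt(T) = 0.31422976
exp(-rT) = 0.90982773; exp(-qT) = 1.00000000
P = K * exp(-rT) * N(-d2) - S_0 * exp(-qT) * N(-d1)
N(-d1) = 0.33116293; N(-d2) = 0.37667327
P = 9.0800 * 0.90982773 * 0.37667327 - 8.6500 * 1.00000000 * 0.33116293 = 0.2472

Answer: Price = 0.2472


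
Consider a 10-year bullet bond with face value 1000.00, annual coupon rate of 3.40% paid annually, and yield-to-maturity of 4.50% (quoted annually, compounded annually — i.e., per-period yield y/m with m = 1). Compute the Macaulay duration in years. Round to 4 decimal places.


Answer: Macaulay duration = 8.5673 years

Derivation:
Coupon per period c = face * coupon_rate / m = 34.000000
Periods per year m = 1; per-period yield y/m = 0.045000
Number of cashflows N = 10
Cashflows (t years, CF_t, discount factor 1/(1+y/m)^(m*t), PV):
  t = 1.0000: CF_t = 34.000000, DF = 0.956938, PV = 32.535885
  t = 2.0000: CF_t = 34.000000, DF = 0.915730, PV = 31.134818
  t = 3.0000: CF_t = 34.000000, DF = 0.876297, PV = 29.794085
  t = 4.0000: CF_t = 34.000000, DF = 0.838561, PV = 28.511086
  t = 5.0000: CF_t = 34.000000, DF = 0.802451, PV = 27.283336
  t = 6.0000: CF_t = 34.000000, DF = 0.767896, PV = 26.108455
  t = 7.0000: CF_t = 34.000000, DF = 0.734828, PV = 24.984168
  t = 8.0000: CF_t = 34.000000, DF = 0.703185, PV = 23.908294
  t = 9.0000: CF_t = 34.000000, DF = 0.672904, PV = 22.878751
  t = 10.0000: CF_t = 1034.000000, DF = 0.643928, PV = 665.821223
Price P = sum_t PV_t = 912.960100
Macaulay numerator sum_t t * PV_t:
  t * PV_t at t = 1.0000: 32.535885
  t * PV_t at t = 2.0000: 62.269637
  t * PV_t at t = 3.0000: 89.382254
  t * PV_t at t = 4.0000: 114.044343
  t * PV_t at t = 5.0000: 136.416678
  t * PV_t at t = 6.0000: 156.650731
  t * PV_t at t = 7.0000: 174.889173
  t * PV_t at t = 8.0000: 191.266355
  t * PV_t at t = 9.0000: 205.908755
  t * PV_t at t = 10.0000: 6658.212232
Macaulay duration D = (sum_t t * PV_t) / P = 7821.576041 / 912.960100 = 8.567270


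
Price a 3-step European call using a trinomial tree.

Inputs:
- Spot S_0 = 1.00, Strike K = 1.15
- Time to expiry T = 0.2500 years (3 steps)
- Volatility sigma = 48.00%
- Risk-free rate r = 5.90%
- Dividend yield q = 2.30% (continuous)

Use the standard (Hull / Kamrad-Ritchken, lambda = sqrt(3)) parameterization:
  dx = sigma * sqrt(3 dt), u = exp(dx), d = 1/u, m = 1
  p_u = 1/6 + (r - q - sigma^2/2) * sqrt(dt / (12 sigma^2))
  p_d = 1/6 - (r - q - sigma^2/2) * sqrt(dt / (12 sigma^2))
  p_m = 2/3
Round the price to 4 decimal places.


Answer: Price = V(0,0) = 0.0505

Derivation:
dt = T/N = 0.083333; dx = sigma*sqrt(3*dt) = 0.240000
u = exp(dx) = 1.271249; d = 1/u = 0.786628
p_u = 0.152917, p_m = 0.666667, p_d = 0.180417
Discount per step: exp(-r*dt) = 0.995095
Stock lattice S(k, j) with j the centered position index:
  k=0: S(0,+0) = 1.0000
  k=1: S(1,-1) = 0.7866; S(1,+0) = 1.0000; S(1,+1) = 1.2712
  k=2: S(2,-2) = 0.6188; S(2,-1) = 0.7866; S(2,+0) = 1.0000; S(2,+1) = 1.2712; S(2,+2) = 1.6161
  k=3: S(3,-3) = 0.4868; S(3,-2) = 0.6188; S(3,-1) = 0.7866; S(3,+0) = 1.0000; S(3,+1) = 1.2712; S(3,+2) = 1.6161; S(3,+3) = 2.0544
Terminal payoffs V(N, j) = max(S_T - K, 0):
  V(3,-3) = 0.000000; V(3,-2) = 0.000000; V(3,-1) = 0.000000; V(3,+0) = 0.000000; V(3,+1) = 0.121249; V(3,+2) = 0.466074; V(3,+3) = 0.904433
Backward induction: V(k, j) = exp(-r*dt) * [p_u * V(k+1, j+1) + p_m * V(k+1, j) + p_d * V(k+1, j-1)]
  V(2,-2) = exp(-r*dt) * [p_u*0.000000 + p_m*0.000000 + p_d*0.000000] = 0.000000
  V(2,-1) = exp(-r*dt) * [p_u*0.000000 + p_m*0.000000 + p_d*0.000000] = 0.000000
  V(2,+0) = exp(-r*dt) * [p_u*0.121249 + p_m*0.000000 + p_d*0.000000] = 0.018450
  V(2,+1) = exp(-r*dt) * [p_u*0.466074 + p_m*0.121249 + p_d*0.000000] = 0.151357
  V(2,+2) = exp(-r*dt) * [p_u*0.904433 + p_m*0.466074 + p_d*0.121249] = 0.468585
  V(1,-1) = exp(-r*dt) * [p_u*0.018450 + p_m*0.000000 + p_d*0.000000] = 0.002807
  V(1,+0) = exp(-r*dt) * [p_u*0.151357 + p_m*0.018450 + p_d*0.000000] = 0.035271
  V(1,+1) = exp(-r*dt) * [p_u*0.468585 + p_m*0.151357 + p_d*0.018450] = 0.175025
  V(0,+0) = exp(-r*dt) * [p_u*0.175025 + p_m*0.035271 + p_d*0.002807] = 0.050536


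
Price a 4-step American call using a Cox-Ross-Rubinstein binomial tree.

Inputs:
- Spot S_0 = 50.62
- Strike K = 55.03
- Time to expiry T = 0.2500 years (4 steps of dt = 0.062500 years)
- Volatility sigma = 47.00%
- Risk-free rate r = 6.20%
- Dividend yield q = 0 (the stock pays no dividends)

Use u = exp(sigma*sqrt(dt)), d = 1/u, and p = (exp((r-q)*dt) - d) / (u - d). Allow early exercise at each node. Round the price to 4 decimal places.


Answer: Price = V(0,0) = 3.5410

Derivation:
dt = T/N = 0.062500
u = exp(sigma*sqrt(dt)) = 1.124682; d = 1/u = 0.889141
p = (exp((r-q)*dt) - d) / (u - d) = 0.487142
Discount per step: exp(-r*dt) = 0.996132
Stock lattice S(k, i) with i counting down-moves:
  k=0: S(0,0) = 50.6200
  k=1: S(1,0) = 56.9314; S(1,1) = 45.0083
  k=2: S(2,0) = 64.0297; S(2,1) = 50.6200; S(2,2) = 40.0187
  k=3: S(3,0) = 72.0130; S(3,1) = 56.9314; S(3,2) = 45.0083; S(3,3) = 35.5822
  k=4: S(4,0) = 80.9917; S(4,1) = 64.0297; S(4,2) = 50.6200; S(4,3) = 40.0187; S(4,4) = 31.6376
Terminal payoffs V(N, i) = max(S_T - K, 0):
  V(4,0) = 25.961706; V(4,1) = 8.999682; V(4,2) = 0.000000; V(4,3) = 0.000000; V(4,4) = 0.000000
Backward induction: V(k, i) = exp(-r*dt) * [p * V(k+1, i) + (1-p) * V(k+1, i+1)]; then take max(V_cont, immediate exercise) for American.
  V(3,0) = exp(-r*dt) * [p*25.961706 + (1-p)*8.999682] = 17.195836; exercise = 16.983007; V(3,0) = max -> 17.195836
  V(3,1) = exp(-r*dt) * [p*8.999682 + (1-p)*0.000000] = 4.367169; exercise = 1.901384; V(3,1) = max -> 4.367169
  V(3,2) = exp(-r*dt) * [p*0.000000 + (1-p)*0.000000] = 0.000000; exercise = 0.000000; V(3,2) = max -> 0.000000
  V(3,3) = exp(-r*dt) * [p*0.000000 + (1-p)*0.000000] = 0.000000; exercise = 0.000000; V(3,3) = max -> 0.000000
  V(2,0) = exp(-r*dt) * [p*17.195836 + (1-p)*4.367169] = 10.575494; exercise = 8.999682; V(2,0) = max -> 10.575494
  V(2,1) = exp(-r*dt) * [p*4.367169 + (1-p)*0.000000] = 2.119204; exercise = 0.000000; V(2,1) = max -> 2.119204
  V(2,2) = exp(-r*dt) * [p*0.000000 + (1-p)*0.000000] = 0.000000; exercise = 0.000000; V(2,2) = max -> 0.000000
  V(1,0) = exp(-r*dt) * [p*10.575494 + (1-p)*2.119204] = 6.214491; exercise = 1.901384; V(1,0) = max -> 6.214491
  V(1,1) = exp(-r*dt) * [p*2.119204 + (1-p)*0.000000] = 1.028361; exercise = 0.000000; V(1,1) = max -> 1.028361
  V(0,0) = exp(-r*dt) * [p*6.214491 + (1-p)*1.028361] = 3.540996; exercise = 0.000000; V(0,0) = max -> 3.540996


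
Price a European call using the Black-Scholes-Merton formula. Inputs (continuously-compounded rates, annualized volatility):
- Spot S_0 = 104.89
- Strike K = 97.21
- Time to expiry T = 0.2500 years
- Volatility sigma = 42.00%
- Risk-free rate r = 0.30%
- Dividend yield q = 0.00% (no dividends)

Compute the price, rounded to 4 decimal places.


Answer: Price = 12.8797

Derivation:
d1 = (ln(S/K) + (r - q + 0.5*sigma^2) * T) / (sigma * sqrt(T)) = 0.47065998
d2 = d1 - sigma * sqrt(T) = 0.26065998
exp(-rT) = 0.99925028; exp(-qT) = 1.00000000
C = S_0 * exp(-qT) * N(d1) - K * exp(-rT) * N(d2)
N(d1) = 0.68105822; N(d2) = 0.60282263
C = 104.8900 * 1.00000000 * 0.68105822 - 97.2100 * 0.99925028 * 0.60282263 = 12.8797


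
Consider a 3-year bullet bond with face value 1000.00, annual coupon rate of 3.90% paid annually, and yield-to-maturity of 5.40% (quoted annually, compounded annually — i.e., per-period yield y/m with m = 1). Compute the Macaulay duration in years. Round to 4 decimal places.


Coupon per period c = face * coupon_rate / m = 39.000000
Periods per year m = 1; per-period yield y/m = 0.054000
Number of cashflows N = 3
Cashflows (t years, CF_t, discount factor 1/(1+y/m)^(m*t), PV):
  t = 1.0000: CF_t = 39.000000, DF = 0.948767, PV = 37.001898
  t = 2.0000: CF_t = 39.000000, DF = 0.900158, PV = 35.106165
  t = 3.0000: CF_t = 1039.000000, DF = 0.854040, PV = 887.347469
Price P = sum_t PV_t = 959.455531
Macaulay numerator sum_t t * PV_t:
  t * PV_t at t = 1.0000: 37.001898
  t * PV_t at t = 2.0000: 70.212329
  t * PV_t at t = 3.0000: 2662.042407
Macaulay duration D = (sum_t t * PV_t) / P = 2769.256634 / 959.455531 = 2.886279

Answer: Macaulay duration = 2.8863 years


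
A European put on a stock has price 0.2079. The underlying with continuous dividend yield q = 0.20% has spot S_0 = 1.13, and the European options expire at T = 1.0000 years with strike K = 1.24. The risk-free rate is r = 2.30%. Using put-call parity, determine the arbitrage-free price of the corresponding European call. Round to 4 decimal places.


Put-call parity: C - P = S_0 * exp(-qT) - K * exp(-rT).
S_0 * exp(-qT) = 1.1300 * 0.99800200 = 1.12774226
K * exp(-rT) = 1.2400 * 0.97726248 = 1.21180548
C = P + S*exp(-qT) - K*exp(-rT)
C = 0.2079 + 1.12774226 - 1.21180548 = 0.1238

Answer: Call price = 0.1238


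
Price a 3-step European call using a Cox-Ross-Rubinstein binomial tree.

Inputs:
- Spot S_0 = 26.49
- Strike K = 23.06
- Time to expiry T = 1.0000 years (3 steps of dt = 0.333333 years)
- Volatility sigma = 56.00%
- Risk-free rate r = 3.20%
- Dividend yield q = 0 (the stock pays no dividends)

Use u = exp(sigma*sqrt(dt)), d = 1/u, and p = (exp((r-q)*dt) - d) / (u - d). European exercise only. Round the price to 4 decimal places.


dt = T/N = 0.333333
u = exp(sigma*sqrt(dt)) = 1.381702; d = 1/u = 0.723745
p = (exp((r-q)*dt) - d) / (u - d) = 0.436166
Discount per step: exp(-r*dt) = 0.989390
Stock lattice S(k, i) with i counting down-moves:
  k=0: S(0,0) = 26.4900
  k=1: S(1,0) = 36.6013; S(1,1) = 19.1720
  k=2: S(2,0) = 50.5721; S(2,1) = 26.4900; S(2,2) = 13.8756
  k=3: S(3,0) = 69.8755; S(3,1) = 36.6013; S(3,2) = 19.1720; S(3,3) = 10.0424
Terminal payoffs V(N, i) = max(S_T - K, 0):
  V(3,0) = 46.815547; V(3,1) = 13.541289; V(3,2) = 0.000000; V(3,3) = 0.000000
Backward induction: V(k, i) = exp(-r*dt) * [p * V(k+1, i) + (1-p) * V(k+1, i+1)].
  V(2,0) = exp(-r*dt) * [p*46.815547 + (1-p)*13.541289] = 27.756744
  V(2,1) = exp(-r*dt) * [p*13.541289 + (1-p)*0.000000] = 5.843589
  V(2,2) = exp(-r*dt) * [p*0.000000 + (1-p)*0.000000] = 0.000000
  V(1,0) = exp(-r*dt) * [p*27.756744 + (1-p)*5.843589] = 15.237962
  V(1,1) = exp(-r*dt) * [p*5.843589 + (1-p)*0.000000] = 2.521735
  V(0,0) = exp(-r*dt) * [p*15.237962 + (1-p)*2.521735] = 7.982523

Answer: Price = V(0,0) = 7.9825


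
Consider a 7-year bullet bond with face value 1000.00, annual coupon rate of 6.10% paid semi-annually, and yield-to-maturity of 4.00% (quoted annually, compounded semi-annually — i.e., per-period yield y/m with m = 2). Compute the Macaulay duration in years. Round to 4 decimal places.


Coupon per period c = face * coupon_rate / m = 30.500000
Periods per year m = 2; per-period yield y/m = 0.020000
Number of cashflows N = 14
Cashflows (t years, CF_t, discount factor 1/(1+y/m)^(m*t), PV):
  t = 0.5000: CF_t = 30.500000, DF = 0.980392, PV = 29.901961
  t = 1.0000: CF_t = 30.500000, DF = 0.961169, PV = 29.315648
  t = 1.5000: CF_t = 30.500000, DF = 0.942322, PV = 28.740831
  t = 2.0000: CF_t = 30.500000, DF = 0.923845, PV = 28.177285
  t = 2.5000: CF_t = 30.500000, DF = 0.905731, PV = 27.624790
  t = 3.0000: CF_t = 30.500000, DF = 0.887971, PV = 27.083127
  t = 3.5000: CF_t = 30.500000, DF = 0.870560, PV = 26.552085
  t = 4.0000: CF_t = 30.500000, DF = 0.853490, PV = 26.031456
  t = 4.5000: CF_t = 30.500000, DF = 0.836755, PV = 25.521036
  t = 5.0000: CF_t = 30.500000, DF = 0.820348, PV = 25.020623
  t = 5.5000: CF_t = 30.500000, DF = 0.804263, PV = 24.530023
  t = 6.0000: CF_t = 30.500000, DF = 0.788493, PV = 24.049042
  t = 6.5000: CF_t = 30.500000, DF = 0.773033, PV = 23.577492
  t = 7.0000: CF_t = 1030.500000, DF = 0.757875, PV = 780.990213
Price P = sum_t PV_t = 1127.115612
Macaulay numerator sum_t t * PV_t:
  t * PV_t at t = 0.5000: 14.950980
  t * PV_t at t = 1.0000: 29.315648
  t * PV_t at t = 1.5000: 43.111247
  t * PV_t at t = 2.0000: 56.354571
  t * PV_t at t = 2.5000: 69.061974
  t * PV_t at t = 3.0000: 81.249381
  t * PV_t at t = 3.5000: 92.932299
  t * PV_t at t = 4.0000: 104.125825
  t * PV_t at t = 4.5000: 114.844660
  t * PV_t at t = 5.0000: 125.103116
  t * PV_t at t = 5.5000: 134.915125
  t * PV_t at t = 6.0000: 144.294251
  t * PV_t at t = 6.5000: 153.253698
  t * PV_t at t = 7.0000: 5466.931490
Macaulay duration D = (sum_t t * PV_t) / P = 6630.444266 / 1127.115612 = 5.882666

Answer: Macaulay duration = 5.8827 years


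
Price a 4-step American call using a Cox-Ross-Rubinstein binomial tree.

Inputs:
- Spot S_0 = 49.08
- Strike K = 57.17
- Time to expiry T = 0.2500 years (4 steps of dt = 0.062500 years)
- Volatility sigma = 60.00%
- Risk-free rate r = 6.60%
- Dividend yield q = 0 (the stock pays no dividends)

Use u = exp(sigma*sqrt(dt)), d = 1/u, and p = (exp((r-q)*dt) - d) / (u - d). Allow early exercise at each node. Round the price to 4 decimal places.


dt = T/N = 0.062500
u = exp(sigma*sqrt(dt)) = 1.161834; d = 1/u = 0.860708
p = (exp((r-q)*dt) - d) / (u - d) = 0.476297
Discount per step: exp(-r*dt) = 0.995883
Stock lattice S(k, i) with i counting down-moves:
  k=0: S(0,0) = 49.0800
  k=1: S(1,0) = 57.0228; S(1,1) = 42.2435
  k=2: S(2,0) = 66.2511; S(2,1) = 49.0800; S(2,2) = 36.3594
  k=3: S(3,0) = 76.9728; S(3,1) = 57.0228; S(3,2) = 42.2435; S(3,3) = 31.2948
  k=4: S(4,0) = 89.4296; S(4,1) = 66.2511; S(4,2) = 49.0800; S(4,3) = 36.3594; S(4,4) = 26.9357
Terminal payoffs V(N, i) = max(S_T - K, 0):
  V(4,0) = 32.259591; V(4,1) = 9.081070; V(4,2) = 0.000000; V(4,3) = 0.000000; V(4,4) = 0.000000
Backward induction: V(k, i) = exp(-r*dt) * [p * V(k+1, i) + (1-p) * V(k+1, i+1)]; then take max(V_cont, immediate exercise) for American.
  V(3,0) = exp(-r*dt) * [p*32.259591 + (1-p)*9.081070] = 20.038103; exercise = 19.802762; V(3,0) = max -> 20.038103
  V(3,1) = exp(-r*dt) * [p*9.081070 + (1-p)*0.000000] = 4.307482; exercise = 0.000000; V(3,1) = max -> 4.307482
  V(3,2) = exp(-r*dt) * [p*0.000000 + (1-p)*0.000000] = 0.000000; exercise = 0.000000; V(3,2) = max -> 0.000000
  V(3,3) = exp(-r*dt) * [p*0.000000 + (1-p)*0.000000] = 0.000000; exercise = 0.000000; V(3,3) = max -> 0.000000
  V(2,0) = exp(-r*dt) * [p*20.038103 + (1-p)*4.307482] = 11.751355; exercise = 9.081070; V(2,0) = max -> 11.751355
  V(2,1) = exp(-r*dt) * [p*4.307482 + (1-p)*0.000000] = 2.043195; exercise = 0.000000; V(2,1) = max -> 2.043195
  V(2,2) = exp(-r*dt) * [p*0.000000 + (1-p)*0.000000] = 0.000000; exercise = 0.000000; V(2,2) = max -> 0.000000
  V(1,0) = exp(-r*dt) * [p*11.751355 + (1-p)*2.043195] = 6.639717; exercise = 0.000000; V(1,0) = max -> 6.639717
  V(1,1) = exp(-r*dt) * [p*2.043195 + (1-p)*0.000000] = 0.969162; exercise = 0.000000; V(1,1) = max -> 0.969162
  V(0,0) = exp(-r*dt) * [p*6.639717 + (1-p)*0.969162] = 3.654923; exercise = 0.000000; V(0,0) = max -> 3.654923

Answer: Price = V(0,0) = 3.6549


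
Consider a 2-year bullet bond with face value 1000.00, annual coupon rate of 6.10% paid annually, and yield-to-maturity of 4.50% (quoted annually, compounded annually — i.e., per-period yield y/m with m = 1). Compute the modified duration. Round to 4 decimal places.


Answer: Modified duration = 1.8596

Derivation:
Coupon per period c = face * coupon_rate / m = 61.000000
Periods per year m = 1; per-period yield y/m = 0.045000
Number of cashflows N = 2
Cashflows (t years, CF_t, discount factor 1/(1+y/m)^(m*t), PV):
  t = 1.0000: CF_t = 61.000000, DF = 0.956938, PV = 58.373206
  t = 2.0000: CF_t = 1061.000000, DF = 0.915730, PV = 971.589478
Price P = sum_t PV_t = 1029.962684
First compute Macaulay numerator sum_t t * PV_t:
  t * PV_t at t = 1.0000: 58.373206
  t * PV_t at t = 2.0000: 1943.178957
Macaulay duration D = 2001.552162 / 1029.962684 = 1.943325
Modified duration = D / (1 + y/m) = 1.943325 / (1 + 0.045000) = 1.859641


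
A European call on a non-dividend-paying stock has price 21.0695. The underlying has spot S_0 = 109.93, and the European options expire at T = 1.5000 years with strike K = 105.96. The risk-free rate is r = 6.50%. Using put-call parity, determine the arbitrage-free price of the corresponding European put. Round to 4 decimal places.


Answer: Put price = 7.2561

Derivation:
Put-call parity: C - P = S_0 * exp(-qT) - K * exp(-rT).
S_0 * exp(-qT) = 109.9300 * 1.00000000 = 109.93000000
K * exp(-rT) = 105.9600 * 0.90710234 = 96.11656411
P = C - S*exp(-qT) + K*exp(-rT)
P = 21.0695 - 109.93000000 + 96.11656411 = 7.2561


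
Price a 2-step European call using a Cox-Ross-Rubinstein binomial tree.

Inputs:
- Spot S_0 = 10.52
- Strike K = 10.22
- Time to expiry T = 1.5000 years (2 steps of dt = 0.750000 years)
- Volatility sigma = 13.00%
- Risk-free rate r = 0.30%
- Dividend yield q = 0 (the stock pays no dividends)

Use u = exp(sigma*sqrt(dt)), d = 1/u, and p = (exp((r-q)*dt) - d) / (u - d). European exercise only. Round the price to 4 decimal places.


dt = T/N = 0.750000
u = exp(sigma*sqrt(dt)) = 1.119165; d = 1/u = 0.893523
p = (exp((r-q)*dt) - d) / (u - d) = 0.481867
Discount per step: exp(-r*dt) = 0.997753
Stock lattice S(k, i) with i counting down-moves:
  k=0: S(0,0) = 10.5200
  k=1: S(1,0) = 11.7736; S(1,1) = 9.3999
  k=2: S(2,0) = 13.1766; S(2,1) = 10.5200; S(2,2) = 8.3990
Terminal payoffs V(N, i) = max(S_T - K, 0):
  V(2,0) = 2.956630; V(2,1) = 0.300000; V(2,2) = 0.000000
Backward induction: V(k, i) = exp(-r*dt) * [p * V(k+1, i) + (1-p) * V(k+1, i+1)].
  V(1,0) = exp(-r*dt) * [p*2.956630 + (1-p)*0.300000] = 1.576590
  V(1,1) = exp(-r*dt) * [p*0.300000 + (1-p)*0.000000] = 0.144235
  V(0,0) = exp(-r*dt) * [p*1.576590 + (1-p)*0.144235] = 0.832564

Answer: Price = V(0,0) = 0.8326


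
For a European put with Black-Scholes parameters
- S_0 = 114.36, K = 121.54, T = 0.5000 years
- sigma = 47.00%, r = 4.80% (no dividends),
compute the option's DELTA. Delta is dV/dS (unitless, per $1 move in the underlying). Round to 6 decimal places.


Answer: Delta = -0.478004

Derivation:
d1 = 0.0551631775; d2 = -0.2771770096
phi(d1) = 0.3983357560; exp(-qT) = 1.0000000000; exp(-rT) = 0.9762857098
N(-d1) = 0.4780042322
Delta = -exp(-qT) * N(-d1) = -1.0000000000 * 0.4780042322 = -0.478004


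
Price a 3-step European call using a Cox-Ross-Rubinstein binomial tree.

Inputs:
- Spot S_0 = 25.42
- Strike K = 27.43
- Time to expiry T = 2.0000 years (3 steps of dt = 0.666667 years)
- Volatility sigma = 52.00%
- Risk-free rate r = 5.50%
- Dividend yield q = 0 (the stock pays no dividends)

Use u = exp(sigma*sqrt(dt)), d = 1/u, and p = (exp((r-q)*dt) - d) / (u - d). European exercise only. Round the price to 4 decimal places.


dt = T/N = 0.666667
u = exp(sigma*sqrt(dt)) = 1.528945; d = 1/u = 0.654046
p = (exp((r-q)*dt) - d) / (u - d) = 0.438109
Discount per step: exp(-r*dt) = 0.963997
Stock lattice S(k, i) with i counting down-moves:
  k=0: S(0,0) = 25.4200
  k=1: S(1,0) = 38.8658; S(1,1) = 16.6258
  k=2: S(2,0) = 59.4237; S(2,1) = 25.4200; S(2,2) = 10.8741
  k=3: S(3,0) = 90.8556; S(3,1) = 38.8658; S(3,2) = 16.6258; S(3,3) = 7.1121
Terminal payoffs V(N, i) = max(S_T - K, 0):
  V(3,0) = 63.425554; V(3,1) = 11.435792; V(3,2) = 0.000000; V(3,3) = 0.000000
Backward induction: V(k, i) = exp(-r*dt) * [p * V(k+1, i) + (1-p) * V(k+1, i+1)].
  V(2,0) = exp(-r*dt) * [p*63.425554 + (1-p)*11.435792] = 32.981226
  V(2,1) = exp(-r*dt) * [p*11.435792 + (1-p)*0.000000] = 4.829747
  V(2,2) = exp(-r*dt) * [p*0.000000 + (1-p)*0.000000] = 0.000000
  V(1,0) = exp(-r*dt) * [p*32.981226 + (1-p)*4.829747] = 16.545248
  V(1,1) = exp(-r*dt) * [p*4.829747 + (1-p)*0.000000] = 2.039777
  V(0,0) = exp(-r*dt) * [p*16.545248 + (1-p)*2.039777] = 8.092523

Answer: Price = V(0,0) = 8.0925


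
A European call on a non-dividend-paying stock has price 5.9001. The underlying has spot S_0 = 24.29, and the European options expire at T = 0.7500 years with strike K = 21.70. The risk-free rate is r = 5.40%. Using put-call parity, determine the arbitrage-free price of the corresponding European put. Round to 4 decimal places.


Put-call parity: C - P = S_0 * exp(-qT) - K * exp(-rT).
S_0 * exp(-qT) = 24.2900 * 1.00000000 = 24.29000000
K * exp(-rT) = 21.7000 * 0.96030916 = 20.83870887
P = C - S*exp(-qT) + K*exp(-rT)
P = 5.9001 - 24.29000000 + 20.83870887 = 2.4488

Answer: Put price = 2.4488


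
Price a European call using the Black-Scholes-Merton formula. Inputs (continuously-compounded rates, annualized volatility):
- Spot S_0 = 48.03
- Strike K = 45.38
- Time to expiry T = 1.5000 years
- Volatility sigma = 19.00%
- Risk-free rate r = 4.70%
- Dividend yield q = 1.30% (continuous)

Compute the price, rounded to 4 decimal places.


d1 = (ln(S/K) + (r - q + 0.5*sigma^2) * T) / (sigma * sqrt(T)) = 0.57940891
d2 = d1 - sigma * sqrt(T) = 0.34670738
exp(-rT) = 0.93192774; exp(-qT) = 0.98068890
C = S_0 * exp(-qT) * N(d1) - K * exp(-rT) * N(d2)
N(d1) = 0.71884335; N(d2) = 0.63559442
C = 48.0300 * 0.98068890 * 0.71884335 - 45.3800 * 0.93192774 * 0.63559442 = 6.9795

Answer: Price = 6.9795


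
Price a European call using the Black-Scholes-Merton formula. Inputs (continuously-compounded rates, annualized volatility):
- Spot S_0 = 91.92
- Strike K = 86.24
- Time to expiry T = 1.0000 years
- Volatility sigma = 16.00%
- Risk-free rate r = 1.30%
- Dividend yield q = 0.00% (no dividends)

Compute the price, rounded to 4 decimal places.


d1 = (ln(S/K) + (r - q + 0.5*sigma^2) * T) / (sigma * sqrt(T)) = 0.55990329
d2 = d1 - sigma * sqrt(T) = 0.39990329
exp(-rT) = 0.98708414; exp(-qT) = 1.00000000
C = S_0 * exp(-qT) * N(d1) - K * exp(-rT) * N(d2)
N(d1) = 0.71222730; N(d2) = 0.65538613
C = 91.9200 * 1.00000000 * 0.71222730 - 86.2400 * 0.98708414 * 0.65538613 = 9.6774

Answer: Price = 9.6774


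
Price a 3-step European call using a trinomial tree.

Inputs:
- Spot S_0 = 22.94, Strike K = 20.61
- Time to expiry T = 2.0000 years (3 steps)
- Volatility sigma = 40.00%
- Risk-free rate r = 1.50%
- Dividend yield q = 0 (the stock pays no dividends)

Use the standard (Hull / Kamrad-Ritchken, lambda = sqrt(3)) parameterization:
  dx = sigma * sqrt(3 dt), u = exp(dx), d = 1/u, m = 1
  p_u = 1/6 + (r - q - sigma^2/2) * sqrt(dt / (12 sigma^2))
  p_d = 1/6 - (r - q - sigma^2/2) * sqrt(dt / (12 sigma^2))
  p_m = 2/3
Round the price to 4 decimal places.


dt = T/N = 0.666667; dx = sigma*sqrt(3*dt) = 0.565685
u = exp(dx) = 1.760654; d = 1/u = 0.567971
p_u = 0.128365, p_m = 0.666667, p_d = 0.204968
Discount per step: exp(-r*dt) = 0.990050
Stock lattice S(k, j) with j the centered position index:
  k=0: S(0,+0) = 22.9400
  k=1: S(1,-1) = 13.0292; S(1,+0) = 22.9400; S(1,+1) = 40.3894
  k=2: S(2,-2) = 7.4002; S(2,-1) = 13.0292; S(2,+0) = 22.9400; S(2,+1) = 40.3894; S(2,+2) = 71.1118
  k=3: S(3,-3) = 4.2031; S(3,-2) = 7.4002; S(3,-1) = 13.0292; S(3,+0) = 22.9400; S(3,+1) = 40.3894; S(3,+2) = 71.1118; S(3,+3) = 125.2032
Terminal payoffs V(N, j) = max(S_T - K, 0):
  V(3,-3) = 0.000000; V(3,-2) = 0.000000; V(3,-1) = 0.000000; V(3,+0) = 2.330000; V(3,+1) = 19.779407; V(3,+2) = 50.501777; V(3,+3) = 104.593246
Backward induction: V(k, j) = exp(-r*dt) * [p_u * V(k+1, j+1) + p_m * V(k+1, j) + p_d * V(k+1, j-1)]
  V(2,-2) = exp(-r*dt) * [p_u*0.000000 + p_m*0.000000 + p_d*0.000000] = 0.000000
  V(2,-1) = exp(-r*dt) * [p_u*2.330000 + p_m*0.000000 + p_d*0.000000] = 0.296115
  V(2,+0) = exp(-r*dt) * [p_u*19.779407 + p_m*2.330000 + p_d*0.000000] = 4.051599
  V(2,+1) = exp(-r*dt) * [p_u*50.501777 + p_m*19.779407 + p_d*2.330000] = 19.946049
  V(2,+2) = exp(-r*dt) * [p_u*104.593246 + p_m*50.501777 + p_d*19.779407] = 50.639187
  V(1,-1) = exp(-r*dt) * [p_u*4.051599 + p_m*0.296115 + p_d*0.000000] = 0.710354
  V(1,+0) = exp(-r*dt) * [p_u*19.946049 + p_m*4.051599 + p_d*0.296115] = 5.269179
  V(1,+1) = exp(-r*dt) * [p_u*50.639187 + p_m*19.946049 + p_d*4.051599] = 20.422864
  V(0,+0) = exp(-r*dt) * [p_u*20.422864 + p_m*5.269179 + p_d*0.710354] = 6.217481

Answer: Price = V(0,0) = 6.2175


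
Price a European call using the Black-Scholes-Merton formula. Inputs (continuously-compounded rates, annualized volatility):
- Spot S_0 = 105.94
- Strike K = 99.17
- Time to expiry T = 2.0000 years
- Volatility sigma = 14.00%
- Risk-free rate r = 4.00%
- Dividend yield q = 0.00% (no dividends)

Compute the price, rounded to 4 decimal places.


d1 = (ln(S/K) + (r - q + 0.5*sigma^2) * T) / (sigma * sqrt(T)) = 0.83659494
d2 = d1 - sigma * sqrt(T) = 0.63860504
exp(-rT) = 0.92311635; exp(-qT) = 1.00000000
C = S_0 * exp(-qT) * N(d1) - K * exp(-rT) * N(d2)
N(d1) = 0.79858985; N(d2) = 0.73846005
C = 105.9400 * 1.00000000 * 0.79858985 - 99.1700 * 0.92311635 * 0.73846005 = 17.0000

Answer: Price = 17.0000


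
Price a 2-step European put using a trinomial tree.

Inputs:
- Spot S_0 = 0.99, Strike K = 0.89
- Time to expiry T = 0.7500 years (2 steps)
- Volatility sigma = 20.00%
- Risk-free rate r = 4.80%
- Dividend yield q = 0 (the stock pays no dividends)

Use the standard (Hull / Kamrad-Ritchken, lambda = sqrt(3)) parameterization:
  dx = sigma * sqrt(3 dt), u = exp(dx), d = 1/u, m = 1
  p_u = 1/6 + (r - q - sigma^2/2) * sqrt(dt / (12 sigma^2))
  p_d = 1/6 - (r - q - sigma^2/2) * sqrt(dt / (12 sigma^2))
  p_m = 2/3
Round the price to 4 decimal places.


dt = T/N = 0.375000; dx = sigma*sqrt(3*dt) = 0.212132
u = exp(dx) = 1.236311; d = 1/u = 0.808858
p_u = 0.191415, p_m = 0.666667, p_d = 0.141918
Discount per step: exp(-r*dt) = 0.982161
Stock lattice S(k, j) with j the centered position index:
  k=0: S(0,+0) = 0.9900
  k=1: S(1,-1) = 0.8008; S(1,+0) = 0.9900; S(1,+1) = 1.2239
  k=2: S(2,-2) = 0.6477; S(2,-1) = 0.8008; S(2,+0) = 0.9900; S(2,+1) = 1.2239; S(2,+2) = 1.5132
Terminal payoffs V(N, j) = max(K - S_T, 0):
  V(2,-2) = 0.242291; V(2,-1) = 0.089231; V(2,+0) = 0.000000; V(2,+1) = 0.000000; V(2,+2) = 0.000000
Backward induction: V(k, j) = exp(-r*dt) * [p_u * V(k+1, j+1) + p_m * V(k+1, j) + p_d * V(k+1, j-1)]
  V(1,-1) = exp(-r*dt) * [p_u*0.000000 + p_m*0.089231 + p_d*0.242291] = 0.092198
  V(1,+0) = exp(-r*dt) * [p_u*0.000000 + p_m*0.000000 + p_d*0.089231] = 0.012438
  V(1,+1) = exp(-r*dt) * [p_u*0.000000 + p_m*0.000000 + p_d*0.000000] = 0.000000
  V(0,+0) = exp(-r*dt) * [p_u*0.000000 + p_m*0.012438 + p_d*0.092198] = 0.020995

Answer: Price = V(0,0) = 0.0210


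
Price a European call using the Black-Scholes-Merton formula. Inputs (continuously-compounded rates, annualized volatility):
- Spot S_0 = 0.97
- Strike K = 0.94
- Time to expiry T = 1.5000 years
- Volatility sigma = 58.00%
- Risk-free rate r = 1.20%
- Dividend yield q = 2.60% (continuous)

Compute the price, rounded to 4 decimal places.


Answer: Price = 0.2624

Derivation:
d1 = (ln(S/K) + (r - q + 0.5*sigma^2) * T) / (sigma * sqrt(T)) = 0.36983944
d2 = d1 - sigma * sqrt(T) = -0.34051258
exp(-rT) = 0.98216103; exp(-qT) = 0.96175071
C = S_0 * exp(-qT) * N(d1) - K * exp(-rT) * N(d2)
N(d1) = 0.64424894; N(d2) = 0.36673527
C = 0.9700 * 0.96175071 * 0.64424894 - 0.9400 * 0.98216103 * 0.36673527 = 0.2624
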